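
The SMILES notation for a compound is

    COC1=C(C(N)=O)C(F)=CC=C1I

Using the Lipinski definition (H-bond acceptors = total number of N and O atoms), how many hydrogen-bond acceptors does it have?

3

N atoms: 1; O atoms: 2.
Lipinski HBA = 1 + 2 = 3.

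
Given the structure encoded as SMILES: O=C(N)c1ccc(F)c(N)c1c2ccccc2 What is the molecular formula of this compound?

C13H11FN2O

Walk through each heavy atom and fill implicit hydrogens from standard valence (C 4, N 3, O 2, S 2, halogen 1); for lowercase aromatic atoms, an aromatic c carries 1 H when it has two neighbours and 0 H with three, and aromatic n carries 0 H:
  atom 1: O, bond orders sum to 2 (valence 2) → 0 H
  atom 2: C, bond orders sum to 4 (valence 4) → 0 H
  atom 3: N, bond orders sum to 1 (valence 3) → 2 H
  atom 4: aromatic c, 3 neighbours → 0 H
  atom 5: aromatic c, 2 neighbours → 1 H
  atom 6: aromatic c, 2 neighbours → 1 H
  atom 7: aromatic c, 3 neighbours → 0 H
  atom 8: F (halogen, monovalent) → 0 H
  atom 9: aromatic c, 3 neighbours → 0 H
  atom 10: N, bond orders sum to 1 (valence 3) → 2 H
  atom 11: aromatic c, 3 neighbours → 0 H
  atom 12: aromatic c, 3 neighbours → 0 H
  atom 13: aromatic c, 2 neighbours → 1 H
  atom 14: aromatic c, 2 neighbours → 1 H
  atom 15: aromatic c, 2 neighbours → 1 H
  atom 16: aromatic c, 2 neighbours → 1 H
  atom 17: aromatic c, 2 neighbours → 1 H
Totals → C:13, H:11, F:1, N:2, O:1.
In Hill order: C13H11FN2O.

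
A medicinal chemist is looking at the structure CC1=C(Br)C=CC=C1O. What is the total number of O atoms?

1

Scan the SMILES for O atoms (remember two-letter symbols like Cl and Br are single atoms).
Oxygen count: 1.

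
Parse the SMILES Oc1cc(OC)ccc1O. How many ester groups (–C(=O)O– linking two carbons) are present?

0

Scan the SMILES for the ester motif — none present.
Groups that are present: 1 ether, 2 hydroxyl.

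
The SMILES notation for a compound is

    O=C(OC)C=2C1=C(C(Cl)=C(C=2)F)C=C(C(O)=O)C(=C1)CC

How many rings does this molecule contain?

2

In SMILES, each pair of matching ring-closure digits denotes one ring-closing bond; the number of such bonds equals the number of independent rings.
Ring-closure bonds here: 2.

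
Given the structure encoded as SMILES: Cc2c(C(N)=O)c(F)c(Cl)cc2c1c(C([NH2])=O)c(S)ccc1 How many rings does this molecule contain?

2

In SMILES, each pair of matching ring-closure digits denotes one ring-closing bond; the number of such bonds equals the number of independent rings.
Ring-closure bonds here: 2.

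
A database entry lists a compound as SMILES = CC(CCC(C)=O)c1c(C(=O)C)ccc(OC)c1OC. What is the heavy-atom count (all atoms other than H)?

20

Every atom symbol written in the SMILES (organic subset) is one heavy atom; implicit H are not written.
Heavy atoms by element → C:16, O:4.
Total: 20.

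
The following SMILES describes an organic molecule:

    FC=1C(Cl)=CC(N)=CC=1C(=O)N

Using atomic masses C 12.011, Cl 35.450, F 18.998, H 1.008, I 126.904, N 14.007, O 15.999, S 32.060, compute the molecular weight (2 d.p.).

First, the molecular formula is C7H6ClFN2O (counting implicit H from valence).
  C: 7 × 12.011 = 84.077
  Cl: 1 × 35.450 = 35.450
  F: 1 × 18.998 = 18.998
  H: 6 × 1.008 = 6.048
  N: 2 × 14.007 = 28.014
  O: 1 × 15.999 = 15.999
Sum: 7×12.011 + 1×35.450 + 1×18.998 + 6×1.008 + 2×14.007 + 1×15.999 = 188.586 → 188.59 g/mol.

188.59 g/mol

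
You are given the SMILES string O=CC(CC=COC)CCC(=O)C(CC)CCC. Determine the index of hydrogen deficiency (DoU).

3

Degree of unsaturation = (number of rings) + (number of π bonds).
Ring closures in the SMILES: 0.
π bonds: 3 double bonds (each 1 DoU) → 3 DoU from unsaturation.
Total DoU = 0 + 3 = 3.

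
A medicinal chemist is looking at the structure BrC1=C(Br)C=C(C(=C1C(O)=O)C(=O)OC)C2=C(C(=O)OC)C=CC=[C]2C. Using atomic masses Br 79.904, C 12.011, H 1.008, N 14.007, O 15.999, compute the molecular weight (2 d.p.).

486.11 g/mol

First, the molecular formula is C18H14Br2O6 (counting implicit H from valence).
  Br: 2 × 79.904 = 159.808
  C: 18 × 12.011 = 216.198
  H: 14 × 1.008 = 14.112
  O: 6 × 15.999 = 95.994
Sum: 2×79.904 + 18×12.011 + 14×1.008 + 6×15.999 = 486.112 → 486.11 g/mol.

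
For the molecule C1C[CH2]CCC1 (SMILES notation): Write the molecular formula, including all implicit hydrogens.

Walk through each heavy atom and fill implicit hydrogens from standard valence (C 4, N 3, O 2, S 2, halogen 1):
  atom 1: C, bond orders sum to 2 (valence 4) → 2 H
  atom 2: C, bond orders sum to 2 (valence 4) → 2 H
  atom 3: C with explicit H count 2
  atom 4: C, bond orders sum to 2 (valence 4) → 2 H
  atom 5: C, bond orders sum to 2 (valence 4) → 2 H
  atom 6: C, bond orders sum to 2 (valence 4) → 2 H
Totals → C:6, H:12.

C6H12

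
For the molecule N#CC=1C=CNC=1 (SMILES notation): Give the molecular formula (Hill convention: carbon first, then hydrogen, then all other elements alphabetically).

C5H4N2

Walk through each heavy atom and fill implicit hydrogens from standard valence (C 4, N 3, O 2, S 2, halogen 1):
  atom 1: N, bond orders sum to 3 (valence 3) → 0 H
  atom 2: C, bond orders sum to 4 (valence 4) → 0 H
  atom 3: C, bond orders sum to 4 (valence 4) → 0 H
  atom 4: C, bond orders sum to 3 (valence 4) → 1 H
  atom 5: C, bond orders sum to 3 (valence 4) → 1 H
  atom 6: N, bond orders sum to 2 (valence 3) → 1 H
  atom 7: C, bond orders sum to 3 (valence 4) → 1 H
Totals → C:5, H:4, N:2.
In Hill order: C5H4N2.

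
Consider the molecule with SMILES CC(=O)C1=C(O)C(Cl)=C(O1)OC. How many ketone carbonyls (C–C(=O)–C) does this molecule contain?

1

The ketone motif appears at heavy-atom position 2 in the SMILES.
Other groups present: 1 ether, 1 hydroxyl.
Ketone count: 1.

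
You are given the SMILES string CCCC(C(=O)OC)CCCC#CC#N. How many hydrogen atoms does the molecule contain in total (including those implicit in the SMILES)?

17

Walk through each heavy atom and fill implicit hydrogens from standard valence (C 4, N 3, O 2, S 2, halogen 1):
  atom 1: C, bond orders sum to 1 (valence 4) → 3 H
  atom 2: C, bond orders sum to 2 (valence 4) → 2 H
  atom 3: C, bond orders sum to 2 (valence 4) → 2 H
  atom 4: C, bond orders sum to 3 (valence 4) → 1 H
  atom 5: C, bond orders sum to 4 (valence 4) → 0 H
  atom 6: O, bond orders sum to 2 (valence 2) → 0 H
  atom 7: O, bond orders sum to 2 (valence 2) → 0 H
  atom 8: C, bond orders sum to 1 (valence 4) → 3 H
  atom 9: C, bond orders sum to 2 (valence 4) → 2 H
  atom 10: C, bond orders sum to 2 (valence 4) → 2 H
  atom 11: C, bond orders sum to 2 (valence 4) → 2 H
  atom 12: C, bond orders sum to 4 (valence 4) → 0 H
  atom 13: C, bond orders sum to 4 (valence 4) → 0 H
  atom 14: C, bond orders sum to 4 (valence 4) → 0 H
  atom 15: N, bond orders sum to 3 (valence 3) → 0 H
Total hydrogens: 17.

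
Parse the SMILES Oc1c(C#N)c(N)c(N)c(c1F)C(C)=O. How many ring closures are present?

In SMILES, each pair of matching ring-closure digits denotes one ring-closing bond; the number of such bonds equals the number of independent rings.
Ring-closure bonds here: 1.

1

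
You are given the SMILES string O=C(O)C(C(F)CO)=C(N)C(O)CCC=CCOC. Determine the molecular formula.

Walk through each heavy atom and fill implicit hydrogens from standard valence (C 4, N 3, O 2, S 2, halogen 1):
  atom 1: O, bond orders sum to 2 (valence 2) → 0 H
  atom 2: C, bond orders sum to 4 (valence 4) → 0 H
  atom 3: O, bond orders sum to 1 (valence 2) → 1 H
  atom 4: C, bond orders sum to 4 (valence 4) → 0 H
  atom 5: C, bond orders sum to 3 (valence 4) → 1 H
  atom 6: F (halogen, monovalent) → 0 H
  atom 7: C, bond orders sum to 2 (valence 4) → 2 H
  atom 8: O, bond orders sum to 1 (valence 2) → 1 H
  atom 9: C, bond orders sum to 4 (valence 4) → 0 H
  atom 10: N, bond orders sum to 1 (valence 3) → 2 H
  atom 11: C, bond orders sum to 3 (valence 4) → 1 H
  atom 12: O, bond orders sum to 1 (valence 2) → 1 H
  atom 13: C, bond orders sum to 2 (valence 4) → 2 H
  atom 14: C, bond orders sum to 2 (valence 4) → 2 H
  atom 15: C, bond orders sum to 3 (valence 4) → 1 H
  atom 16: C, bond orders sum to 3 (valence 4) → 1 H
  atom 17: C, bond orders sum to 2 (valence 4) → 2 H
  atom 18: O, bond orders sum to 2 (valence 2) → 0 H
  atom 19: C, bond orders sum to 1 (valence 4) → 3 H
Totals → C:12, H:20, F:1, N:1, O:5.
In Hill order: C12H20FNO5.

C12H20FNO5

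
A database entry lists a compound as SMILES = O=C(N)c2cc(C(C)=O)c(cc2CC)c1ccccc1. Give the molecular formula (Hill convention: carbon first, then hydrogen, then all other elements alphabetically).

C17H17NO2

Walk through each heavy atom and fill implicit hydrogens from standard valence (C 4, N 3, O 2, S 2, halogen 1); for lowercase aromatic atoms, an aromatic c carries 1 H when it has two neighbours and 0 H with three, and aromatic n carries 0 H:
  atom 1: O, bond orders sum to 2 (valence 2) → 0 H
  atom 2: C, bond orders sum to 4 (valence 4) → 0 H
  atom 3: N, bond orders sum to 1 (valence 3) → 2 H
  atom 4: aromatic c, 3 neighbours → 0 H
  atom 5: aromatic c, 2 neighbours → 1 H
  atom 6: aromatic c, 3 neighbours → 0 H
  atom 7: C, bond orders sum to 4 (valence 4) → 0 H
  atom 8: C, bond orders sum to 1 (valence 4) → 3 H
  atom 9: O, bond orders sum to 2 (valence 2) → 0 H
  atom 10: aromatic c, 3 neighbours → 0 H
  atom 11: aromatic c, 2 neighbours → 1 H
  atom 12: aromatic c, 3 neighbours → 0 H
  atom 13: C, bond orders sum to 2 (valence 4) → 2 H
  atom 14: C, bond orders sum to 1 (valence 4) → 3 H
  atom 15: aromatic c, 3 neighbours → 0 H
  atom 16: aromatic c, 2 neighbours → 1 H
  atom 17: aromatic c, 2 neighbours → 1 H
  atom 18: aromatic c, 2 neighbours → 1 H
  atom 19: aromatic c, 2 neighbours → 1 H
  atom 20: aromatic c, 2 neighbours → 1 H
Totals → C:17, H:17, N:1, O:2.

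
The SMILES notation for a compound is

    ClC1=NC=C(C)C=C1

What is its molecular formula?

Walk through each heavy atom and fill implicit hydrogens from standard valence (C 4, N 3, O 2, S 2, halogen 1):
  atom 1: Cl (halogen, monovalent) → 0 H
  atom 2: C, bond orders sum to 4 (valence 4) → 0 H
  atom 3: N, bond orders sum to 3 (valence 3) → 0 H
  atom 4: C, bond orders sum to 3 (valence 4) → 1 H
  atom 5: C, bond orders sum to 4 (valence 4) → 0 H
  atom 6: C, bond orders sum to 1 (valence 4) → 3 H
  atom 7: C, bond orders sum to 3 (valence 4) → 1 H
  atom 8: C, bond orders sum to 3 (valence 4) → 1 H
Totals → C:6, H:6, Cl:1, N:1.

C6H6ClN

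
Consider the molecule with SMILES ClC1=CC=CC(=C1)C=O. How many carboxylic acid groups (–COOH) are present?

Scan the SMILES for the carboxylic acid motif — none present.
Groups that are present: 1 aldehyde.

0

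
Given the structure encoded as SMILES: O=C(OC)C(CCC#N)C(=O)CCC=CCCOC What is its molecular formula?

Walk through each heavy atom and fill implicit hydrogens from standard valence (C 4, N 3, O 2, S 2, halogen 1):
  atom 1: O, bond orders sum to 2 (valence 2) → 0 H
  atom 2: C, bond orders sum to 4 (valence 4) → 0 H
  atom 3: O, bond orders sum to 2 (valence 2) → 0 H
  atom 4: C, bond orders sum to 1 (valence 4) → 3 H
  atom 5: C, bond orders sum to 3 (valence 4) → 1 H
  atom 6: C, bond orders sum to 2 (valence 4) → 2 H
  atom 7: C, bond orders sum to 2 (valence 4) → 2 H
  atom 8: C, bond orders sum to 4 (valence 4) → 0 H
  atom 9: N, bond orders sum to 3 (valence 3) → 0 H
  atom 10: C, bond orders sum to 4 (valence 4) → 0 H
  atom 11: O, bond orders sum to 2 (valence 2) → 0 H
  atom 12: C, bond orders sum to 2 (valence 4) → 2 H
  atom 13: C, bond orders sum to 2 (valence 4) → 2 H
  atom 14: C, bond orders sum to 3 (valence 4) → 1 H
  atom 15: C, bond orders sum to 3 (valence 4) → 1 H
  atom 16: C, bond orders sum to 2 (valence 4) → 2 H
  atom 17: C, bond orders sum to 2 (valence 4) → 2 H
  atom 18: O, bond orders sum to 2 (valence 2) → 0 H
  atom 19: C, bond orders sum to 1 (valence 4) → 3 H
Totals → C:14, H:21, N:1, O:4.

C14H21NO4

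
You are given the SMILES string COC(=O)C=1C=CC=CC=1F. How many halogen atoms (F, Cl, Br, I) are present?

Halogen atoms appear at heavy-atom position 11 (1×F).
Other groups present: 1 ester.
Halogen count: 1.

1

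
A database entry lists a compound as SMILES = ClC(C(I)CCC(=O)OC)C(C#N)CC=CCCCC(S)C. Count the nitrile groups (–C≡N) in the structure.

1

The nitrile motif appears at heavy-atom position 12 in the SMILES.
Other groups present: 1 alkene, 1 ester, 1 thiol.
Nitrile count: 1.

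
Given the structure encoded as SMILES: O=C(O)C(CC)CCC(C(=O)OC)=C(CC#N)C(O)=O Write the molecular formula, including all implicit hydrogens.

Walk through each heavy atom and fill implicit hydrogens from standard valence (C 4, N 3, O 2, S 2, halogen 1):
  atom 1: O, bond orders sum to 2 (valence 2) → 0 H
  atom 2: C, bond orders sum to 4 (valence 4) → 0 H
  atom 3: O, bond orders sum to 1 (valence 2) → 1 H
  atom 4: C, bond orders sum to 3 (valence 4) → 1 H
  atom 5: C, bond orders sum to 2 (valence 4) → 2 H
  atom 6: C, bond orders sum to 1 (valence 4) → 3 H
  atom 7: C, bond orders sum to 2 (valence 4) → 2 H
  atom 8: C, bond orders sum to 2 (valence 4) → 2 H
  atom 9: C, bond orders sum to 4 (valence 4) → 0 H
  atom 10: C, bond orders sum to 4 (valence 4) → 0 H
  atom 11: O, bond orders sum to 2 (valence 2) → 0 H
  atom 12: O, bond orders sum to 2 (valence 2) → 0 H
  atom 13: C, bond orders sum to 1 (valence 4) → 3 H
  atom 14: C, bond orders sum to 4 (valence 4) → 0 H
  atom 15: C, bond orders sum to 2 (valence 4) → 2 H
  atom 16: C, bond orders sum to 4 (valence 4) → 0 H
  atom 17: N, bond orders sum to 3 (valence 3) → 0 H
  atom 18: C, bond orders sum to 4 (valence 4) → 0 H
  atom 19: O, bond orders sum to 1 (valence 2) → 1 H
  atom 20: O, bond orders sum to 2 (valence 2) → 0 H
Totals → C:13, H:17, N:1, O:6.

C13H17NO6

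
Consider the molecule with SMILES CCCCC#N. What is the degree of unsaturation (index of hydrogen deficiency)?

2

Molecular formula: C5H9N.
DoU = (2C + 2 + N − H − X) / 2, where X is the halogen count and O/S are ignored.
    = (2·5 + 2 + 1 − 9 − 0) / 2 = 4 / 2 = 2.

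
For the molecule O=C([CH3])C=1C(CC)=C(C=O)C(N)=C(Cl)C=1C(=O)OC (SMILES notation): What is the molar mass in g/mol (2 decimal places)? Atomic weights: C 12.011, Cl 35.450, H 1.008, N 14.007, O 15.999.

283.71 g/mol

First, the molecular formula is C13H14ClNO4 (counting implicit H from valence).
  C: 13 × 12.011 = 156.143
  Cl: 1 × 35.450 = 35.450
  H: 14 × 1.008 = 14.112
  N: 1 × 14.007 = 14.007
  O: 4 × 15.999 = 63.996
Sum: 13×12.011 + 1×35.450 + 14×1.008 + 1×14.007 + 4×15.999 = 283.708 → 283.71 g/mol.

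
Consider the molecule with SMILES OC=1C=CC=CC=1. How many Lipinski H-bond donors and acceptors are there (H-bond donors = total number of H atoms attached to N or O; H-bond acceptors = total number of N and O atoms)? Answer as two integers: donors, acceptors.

Donors: find every N or O and count the H atoms it carries.
  atom 1 (O): bond orders sum to 1 → 1 H
Lipinski HBD = 1.
Acceptors: N atoms = 0, O atoms = 1 → HBA = 1.

1, 1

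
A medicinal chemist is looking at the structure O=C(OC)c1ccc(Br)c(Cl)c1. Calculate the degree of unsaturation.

Molecular formula: C8H6BrClO2.
DoU = (2C + 2 + N − H − X) / 2, where X is the halogen count and O/S are ignored.
    = (2·8 + 2 + 0 − 6 − 2) / 2 = 10 / 2 = 5.

5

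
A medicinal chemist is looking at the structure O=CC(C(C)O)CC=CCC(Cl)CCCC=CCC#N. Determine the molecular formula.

Walk through each heavy atom and fill implicit hydrogens from standard valence (C 4, N 3, O 2, S 2, halogen 1):
  atom 1: O, bond orders sum to 2 (valence 2) → 0 H
  atom 2: C, bond orders sum to 3 (valence 4) → 1 H
  atom 3: C, bond orders sum to 3 (valence 4) → 1 H
  atom 4: C, bond orders sum to 3 (valence 4) → 1 H
  atom 5: C, bond orders sum to 1 (valence 4) → 3 H
  atom 6: O, bond orders sum to 1 (valence 2) → 1 H
  atom 7: C, bond orders sum to 2 (valence 4) → 2 H
  atom 8: C, bond orders sum to 3 (valence 4) → 1 H
  atom 9: C, bond orders sum to 3 (valence 4) → 1 H
  atom 10: C, bond orders sum to 2 (valence 4) → 2 H
  atom 11: C, bond orders sum to 3 (valence 4) → 1 H
  atom 12: Cl (halogen, monovalent) → 0 H
  atom 13: C, bond orders sum to 2 (valence 4) → 2 H
  atom 14: C, bond orders sum to 2 (valence 4) → 2 H
  atom 15: C, bond orders sum to 2 (valence 4) → 2 H
  atom 16: C, bond orders sum to 3 (valence 4) → 1 H
  atom 17: C, bond orders sum to 3 (valence 4) → 1 H
  atom 18: C, bond orders sum to 2 (valence 4) → 2 H
  atom 19: C, bond orders sum to 4 (valence 4) → 0 H
  atom 20: N, bond orders sum to 3 (valence 3) → 0 H
Totals → C:16, H:24, Cl:1, N:1, O:2.
In Hill order: C16H24ClNO2.

C16H24ClNO2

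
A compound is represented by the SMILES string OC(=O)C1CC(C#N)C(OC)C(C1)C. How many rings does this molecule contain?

1

In SMILES, each pair of matching ring-closure digits denotes one ring-closing bond; the number of such bonds equals the number of independent rings.
Ring-closure bonds here: 1.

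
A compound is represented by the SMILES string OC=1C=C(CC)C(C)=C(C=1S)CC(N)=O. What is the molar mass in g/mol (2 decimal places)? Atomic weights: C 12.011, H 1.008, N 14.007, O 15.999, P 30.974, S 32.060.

225.31 g/mol

First, the molecular formula is C11H15NO2S (counting implicit H from valence).
  C: 11 × 12.011 = 132.121
  H: 15 × 1.008 = 15.120
  N: 1 × 14.007 = 14.007
  O: 2 × 15.999 = 31.998
  S: 1 × 32.060 = 32.060
Sum: 11×12.011 + 15×1.008 + 1×14.007 + 2×15.999 + 1×32.060 = 225.306 → 225.31 g/mol.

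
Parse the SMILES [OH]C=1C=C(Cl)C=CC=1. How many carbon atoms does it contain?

6

Count every carbon token in the SMILES (each C, including those in ring-closure positions and inside branches).
Carbon count: 6.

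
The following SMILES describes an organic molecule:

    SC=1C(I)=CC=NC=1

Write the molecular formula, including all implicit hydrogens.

Walk through each heavy atom and fill implicit hydrogens from standard valence (C 4, N 3, O 2, S 2, halogen 1):
  atom 1: S, bond orders sum to 1 (valence 2) → 1 H
  atom 2: C, bond orders sum to 4 (valence 4) → 0 H
  atom 3: C, bond orders sum to 4 (valence 4) → 0 H
  atom 4: I (halogen, monovalent) → 0 H
  atom 5: C, bond orders sum to 3 (valence 4) → 1 H
  atom 6: C, bond orders sum to 3 (valence 4) → 1 H
  atom 7: N, bond orders sum to 3 (valence 3) → 0 H
  atom 8: C, bond orders sum to 3 (valence 4) → 1 H
Totals → C:5, H:4, I:1, N:1, S:1.
In Hill order: C5H4INS.

C5H4INS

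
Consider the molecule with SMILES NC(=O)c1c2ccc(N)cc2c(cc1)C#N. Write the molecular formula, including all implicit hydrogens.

Walk through each heavy atom and fill implicit hydrogens from standard valence (C 4, N 3, O 2, S 2, halogen 1); for lowercase aromatic atoms, an aromatic c carries 1 H when it has two neighbours and 0 H with three, and aromatic n carries 0 H:
  atom 1: N, bond orders sum to 1 (valence 3) → 2 H
  atom 2: C, bond orders sum to 4 (valence 4) → 0 H
  atom 3: O, bond orders sum to 2 (valence 2) → 0 H
  atom 4: aromatic c, 3 neighbours → 0 H
  atom 5: aromatic c, 3 neighbours → 0 H
  atom 6: aromatic c, 2 neighbours → 1 H
  atom 7: aromatic c, 2 neighbours → 1 H
  atom 8: aromatic c, 3 neighbours → 0 H
  atom 9: N, bond orders sum to 1 (valence 3) → 2 H
  atom 10: aromatic c, 2 neighbours → 1 H
  atom 11: aromatic c, 3 neighbours → 0 H
  atom 12: aromatic c, 3 neighbours → 0 H
  atom 13: aromatic c, 2 neighbours → 1 H
  atom 14: aromatic c, 2 neighbours → 1 H
  atom 15: C, bond orders sum to 4 (valence 4) → 0 H
  atom 16: N, bond orders sum to 3 (valence 3) → 0 H
Totals → C:12, H:9, N:3, O:1.

C12H9N3O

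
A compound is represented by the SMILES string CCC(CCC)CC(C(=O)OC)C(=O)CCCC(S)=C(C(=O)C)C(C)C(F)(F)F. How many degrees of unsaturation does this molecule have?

4

Degree of unsaturation = (number of rings) + (number of π bonds).
Ring closures in the SMILES: 0.
π bonds: 4 double bonds (each 1 DoU) → 4 DoU from unsaturation.
Total DoU = 0 + 4 = 4.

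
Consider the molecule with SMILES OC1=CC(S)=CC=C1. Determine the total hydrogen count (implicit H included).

6

Walk through each heavy atom and fill implicit hydrogens from standard valence (C 4, N 3, O 2, S 2, halogen 1):
  atom 1: O, bond orders sum to 1 (valence 2) → 1 H
  atom 2: C, bond orders sum to 4 (valence 4) → 0 H
  atom 3: C, bond orders sum to 3 (valence 4) → 1 H
  atom 4: C, bond orders sum to 4 (valence 4) → 0 H
  atom 5: S, bond orders sum to 1 (valence 2) → 1 H
  atom 6: C, bond orders sum to 3 (valence 4) → 1 H
  atom 7: C, bond orders sum to 3 (valence 4) → 1 H
  atom 8: C, bond orders sum to 3 (valence 4) → 1 H
Total hydrogens: 6.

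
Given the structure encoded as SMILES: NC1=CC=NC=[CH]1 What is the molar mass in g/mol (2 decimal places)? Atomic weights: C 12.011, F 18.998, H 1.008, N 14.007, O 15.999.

First, the molecular formula is C5H6N2 (counting implicit H from valence).
  C: 5 × 12.011 = 60.055
  H: 6 × 1.008 = 6.048
  N: 2 × 14.007 = 28.014
Sum: 5×12.011 + 6×1.008 + 2×14.007 = 94.117 → 94.12 g/mol.

94.12 g/mol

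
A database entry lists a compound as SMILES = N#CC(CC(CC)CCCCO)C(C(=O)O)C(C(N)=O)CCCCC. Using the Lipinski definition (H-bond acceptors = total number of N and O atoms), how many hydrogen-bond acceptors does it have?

N atoms: 2; O atoms: 4.
Lipinski HBA = 2 + 4 = 6.

6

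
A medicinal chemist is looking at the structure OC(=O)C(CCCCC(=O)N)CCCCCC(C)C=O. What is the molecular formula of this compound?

C15H27NO4

Walk through each heavy atom and fill implicit hydrogens from standard valence (C 4, N 3, O 2, S 2, halogen 1):
  atom 1: O, bond orders sum to 1 (valence 2) → 1 H
  atom 2: C, bond orders sum to 4 (valence 4) → 0 H
  atom 3: O, bond orders sum to 2 (valence 2) → 0 H
  atom 4: C, bond orders sum to 3 (valence 4) → 1 H
  atom 5: C, bond orders sum to 2 (valence 4) → 2 H
  atom 6: C, bond orders sum to 2 (valence 4) → 2 H
  atom 7: C, bond orders sum to 2 (valence 4) → 2 H
  atom 8: C, bond orders sum to 2 (valence 4) → 2 H
  atom 9: C, bond orders sum to 4 (valence 4) → 0 H
  atom 10: O, bond orders sum to 2 (valence 2) → 0 H
  atom 11: N, bond orders sum to 1 (valence 3) → 2 H
  atom 12: C, bond orders sum to 2 (valence 4) → 2 H
  atom 13: C, bond orders sum to 2 (valence 4) → 2 H
  atom 14: C, bond orders sum to 2 (valence 4) → 2 H
  atom 15: C, bond orders sum to 2 (valence 4) → 2 H
  atom 16: C, bond orders sum to 2 (valence 4) → 2 H
  atom 17: C, bond orders sum to 3 (valence 4) → 1 H
  atom 18: C, bond orders sum to 1 (valence 4) → 3 H
  atom 19: C, bond orders sum to 3 (valence 4) → 1 H
  atom 20: O, bond orders sum to 2 (valence 2) → 0 H
Totals → C:15, H:27, N:1, O:4.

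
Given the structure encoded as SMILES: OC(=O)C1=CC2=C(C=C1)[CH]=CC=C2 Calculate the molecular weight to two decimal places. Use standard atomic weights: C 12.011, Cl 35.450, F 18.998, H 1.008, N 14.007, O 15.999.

First, the molecular formula is C11H8O2 (counting implicit H from valence).
  C: 11 × 12.011 = 132.121
  H: 8 × 1.008 = 8.064
  O: 2 × 15.999 = 31.998
Sum: 11×12.011 + 8×1.008 + 2×15.999 = 172.183 → 172.18 g/mol.

172.18 g/mol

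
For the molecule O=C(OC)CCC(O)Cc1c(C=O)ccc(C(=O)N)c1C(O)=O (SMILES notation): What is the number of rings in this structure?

1

In SMILES, each pair of matching ring-closure digits denotes one ring-closing bond; the number of such bonds equals the number of independent rings.
Ring-closure bonds here: 1.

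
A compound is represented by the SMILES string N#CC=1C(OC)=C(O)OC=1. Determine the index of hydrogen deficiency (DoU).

Molecular formula: C6H5NO3.
DoU = (2C + 2 + N − H − X) / 2, where X is the halogen count and O/S are ignored.
    = (2·6 + 2 + 1 − 5 − 0) / 2 = 10 / 2 = 5.

5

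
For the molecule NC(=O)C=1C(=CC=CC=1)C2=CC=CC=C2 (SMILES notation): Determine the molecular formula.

Walk through each heavy atom and fill implicit hydrogens from standard valence (C 4, N 3, O 2, S 2, halogen 1):
  atom 1: N, bond orders sum to 1 (valence 3) → 2 H
  atom 2: C, bond orders sum to 4 (valence 4) → 0 H
  atom 3: O, bond orders sum to 2 (valence 2) → 0 H
  atom 4: C, bond orders sum to 4 (valence 4) → 0 H
  atom 5: C, bond orders sum to 4 (valence 4) → 0 H
  atom 6: C, bond orders sum to 3 (valence 4) → 1 H
  atom 7: C, bond orders sum to 3 (valence 4) → 1 H
  atom 8: C, bond orders sum to 3 (valence 4) → 1 H
  atom 9: C, bond orders sum to 3 (valence 4) → 1 H
  atom 10: C, bond orders sum to 4 (valence 4) → 0 H
  atom 11: C, bond orders sum to 3 (valence 4) → 1 H
  atom 12: C, bond orders sum to 3 (valence 4) → 1 H
  atom 13: C, bond orders sum to 3 (valence 4) → 1 H
  atom 14: C, bond orders sum to 3 (valence 4) → 1 H
  atom 15: C, bond orders sum to 3 (valence 4) → 1 H
Totals → C:13, H:11, N:1, O:1.

C13H11NO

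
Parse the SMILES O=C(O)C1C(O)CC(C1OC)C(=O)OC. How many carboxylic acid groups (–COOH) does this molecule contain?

The carboxylic acid motif appears at heavy-atom position 2 in the SMILES.
Other groups present: 1 ester, 1 ether, 1 hydroxyl.
Carboxylic acid count: 1.

1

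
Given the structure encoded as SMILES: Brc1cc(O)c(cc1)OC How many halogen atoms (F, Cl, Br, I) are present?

1

Halogen atoms appear at heavy-atom position 1 (1×Br).
Other groups present: 1 ether, 1 hydroxyl.
Halogen count: 1.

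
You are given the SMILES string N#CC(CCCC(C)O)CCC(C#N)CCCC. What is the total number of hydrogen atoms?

26

Walk through each heavy atom and fill implicit hydrogens from standard valence (C 4, N 3, O 2, S 2, halogen 1):
  atom 1: N, bond orders sum to 3 (valence 3) → 0 H
  atom 2: C, bond orders sum to 4 (valence 4) → 0 H
  atom 3: C, bond orders sum to 3 (valence 4) → 1 H
  atom 4: C, bond orders sum to 2 (valence 4) → 2 H
  atom 5: C, bond orders sum to 2 (valence 4) → 2 H
  atom 6: C, bond orders sum to 2 (valence 4) → 2 H
  atom 7: C, bond orders sum to 3 (valence 4) → 1 H
  atom 8: C, bond orders sum to 1 (valence 4) → 3 H
  atom 9: O, bond orders sum to 1 (valence 2) → 1 H
  atom 10: C, bond orders sum to 2 (valence 4) → 2 H
  atom 11: C, bond orders sum to 2 (valence 4) → 2 H
  atom 12: C, bond orders sum to 3 (valence 4) → 1 H
  atom 13: C, bond orders sum to 4 (valence 4) → 0 H
  atom 14: N, bond orders sum to 3 (valence 3) → 0 H
  atom 15: C, bond orders sum to 2 (valence 4) → 2 H
  atom 16: C, bond orders sum to 2 (valence 4) → 2 H
  atom 17: C, bond orders sum to 2 (valence 4) → 2 H
  atom 18: C, bond orders sum to 1 (valence 4) → 3 H
Total hydrogens: 26.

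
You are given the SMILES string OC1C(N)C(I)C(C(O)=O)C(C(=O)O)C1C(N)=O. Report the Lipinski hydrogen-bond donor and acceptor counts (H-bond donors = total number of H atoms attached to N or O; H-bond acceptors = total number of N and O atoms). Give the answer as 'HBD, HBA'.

Donors: find every N or O and count the H atoms it carries.
  atom 1 (O): bond orders sum to 1 → 1 H
  atom 4 (N): bond orders sum to 1 → 2 H
  atom 9 (O): bond orders sum to 1 → 1 H
  atom 10 (O): bond orders sum to 2 → 0 H
  atom 13 (O): bond orders sum to 2 → 0 H
  atom 14 (O): bond orders sum to 1 → 1 H
  atom 17 (N): bond orders sum to 1 → 2 H
  atom 18 (O): bond orders sum to 2 → 0 H
Lipinski HBD = 7.
Acceptors: N atoms = 2, O atoms = 6 → HBA = 8.

7, 8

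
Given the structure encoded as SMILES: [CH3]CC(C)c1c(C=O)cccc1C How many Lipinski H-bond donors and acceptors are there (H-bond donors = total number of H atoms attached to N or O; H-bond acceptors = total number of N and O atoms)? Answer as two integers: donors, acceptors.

Donors: find every N or O and count the H atoms it carries.
  atom 8 (O): bond orders sum to 2 → 0 H
Lipinski HBD = 0.
Acceptors: N atoms = 0, O atoms = 1 → HBA = 1.

0, 1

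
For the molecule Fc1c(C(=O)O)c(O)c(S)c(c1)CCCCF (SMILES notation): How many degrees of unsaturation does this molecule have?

5

Molecular formula: C11H12F2O3S.
DoU = (2C + 2 + N − H − X) / 2, where X is the halogen count and O/S are ignored.
    = (2·11 + 2 + 0 − 12 − 2) / 2 = 10 / 2 = 5.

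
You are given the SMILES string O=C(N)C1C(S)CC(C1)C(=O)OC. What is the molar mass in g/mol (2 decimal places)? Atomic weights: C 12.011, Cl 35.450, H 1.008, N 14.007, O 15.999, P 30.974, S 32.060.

203.26 g/mol

First, the molecular formula is C8H13NO3S (counting implicit H from valence).
  C: 8 × 12.011 = 96.088
  H: 13 × 1.008 = 13.104
  N: 1 × 14.007 = 14.007
  O: 3 × 15.999 = 47.997
  S: 1 × 32.060 = 32.060
Sum: 8×12.011 + 13×1.008 + 1×14.007 + 3×15.999 + 1×32.060 = 203.256 → 203.26 g/mol.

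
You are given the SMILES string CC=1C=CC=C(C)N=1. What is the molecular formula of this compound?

Walk through each heavy atom and fill implicit hydrogens from standard valence (C 4, N 3, O 2, S 2, halogen 1):
  atom 1: C, bond orders sum to 1 (valence 4) → 3 H
  atom 2: C, bond orders sum to 4 (valence 4) → 0 H
  atom 3: C, bond orders sum to 3 (valence 4) → 1 H
  atom 4: C, bond orders sum to 3 (valence 4) → 1 H
  atom 5: C, bond orders sum to 3 (valence 4) → 1 H
  atom 6: C, bond orders sum to 4 (valence 4) → 0 H
  atom 7: C, bond orders sum to 1 (valence 4) → 3 H
  atom 8: N, bond orders sum to 3 (valence 3) → 0 H
Totals → C:7, H:9, N:1.

C7H9N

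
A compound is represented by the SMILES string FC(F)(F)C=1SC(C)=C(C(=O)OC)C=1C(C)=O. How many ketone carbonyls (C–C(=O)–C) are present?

The ketone motif appears at heavy-atom position 15 in the SMILES.
Other groups present: 1 ester.
Ketone count: 1.

1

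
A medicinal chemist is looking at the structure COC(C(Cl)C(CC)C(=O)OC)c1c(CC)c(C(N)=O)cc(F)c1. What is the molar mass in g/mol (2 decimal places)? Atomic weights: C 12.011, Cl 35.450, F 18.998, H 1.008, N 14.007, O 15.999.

359.82 g/mol

First, the molecular formula is C17H23ClFNO4 (counting implicit H from valence).
  C: 17 × 12.011 = 204.187
  Cl: 1 × 35.450 = 35.450
  F: 1 × 18.998 = 18.998
  H: 23 × 1.008 = 23.184
  N: 1 × 14.007 = 14.007
  O: 4 × 15.999 = 63.996
Sum: 17×12.011 + 1×35.450 + 1×18.998 + 23×1.008 + 1×14.007 + 4×15.999 = 359.822 → 359.82 g/mol.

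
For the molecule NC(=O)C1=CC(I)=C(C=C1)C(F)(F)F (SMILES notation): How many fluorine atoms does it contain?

Scan the SMILES for F atoms (remember two-letter symbols like Cl and Br are single atoms).
Fluorine count: 3.

3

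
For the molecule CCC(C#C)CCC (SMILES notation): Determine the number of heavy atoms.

8

Every atom symbol written in the SMILES (organic subset) is one heavy atom; implicit H are not written.
Heavy atoms by element → C:8.
Total: 8.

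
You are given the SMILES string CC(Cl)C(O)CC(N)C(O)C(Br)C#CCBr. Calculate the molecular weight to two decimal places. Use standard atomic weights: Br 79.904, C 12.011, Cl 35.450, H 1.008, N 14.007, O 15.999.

377.50 g/mol

First, the molecular formula is C10H16Br2ClNO2 (counting implicit H from valence).
  Br: 2 × 79.904 = 159.808
  C: 10 × 12.011 = 120.110
  Cl: 1 × 35.450 = 35.450
  H: 16 × 1.008 = 16.128
  N: 1 × 14.007 = 14.007
  O: 2 × 15.999 = 31.998
Sum: 2×79.904 + 10×12.011 + 1×35.450 + 16×1.008 + 1×14.007 + 2×15.999 = 377.501 → 377.50 g/mol.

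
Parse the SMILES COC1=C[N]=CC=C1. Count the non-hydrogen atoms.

8

Every atom symbol written in the SMILES (organic subset) is one heavy atom; implicit H are not written.
Heavy atoms by element → C:6, N:1, O:1.
Total: 8.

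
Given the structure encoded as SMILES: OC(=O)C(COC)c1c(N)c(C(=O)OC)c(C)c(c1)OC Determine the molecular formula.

C14H19NO6

Walk through each heavy atom and fill implicit hydrogens from standard valence (C 4, N 3, O 2, S 2, halogen 1); for lowercase aromatic atoms, an aromatic c carries 1 H when it has two neighbours and 0 H with three, and aromatic n carries 0 H:
  atom 1: O, bond orders sum to 1 (valence 2) → 1 H
  atom 2: C, bond orders sum to 4 (valence 4) → 0 H
  atom 3: O, bond orders sum to 2 (valence 2) → 0 H
  atom 4: C, bond orders sum to 3 (valence 4) → 1 H
  atom 5: C, bond orders sum to 2 (valence 4) → 2 H
  atom 6: O, bond orders sum to 2 (valence 2) → 0 H
  atom 7: C, bond orders sum to 1 (valence 4) → 3 H
  atom 8: aromatic c, 3 neighbours → 0 H
  atom 9: aromatic c, 3 neighbours → 0 H
  atom 10: N, bond orders sum to 1 (valence 3) → 2 H
  atom 11: aromatic c, 3 neighbours → 0 H
  atom 12: C, bond orders sum to 4 (valence 4) → 0 H
  atom 13: O, bond orders sum to 2 (valence 2) → 0 H
  atom 14: O, bond orders sum to 2 (valence 2) → 0 H
  atom 15: C, bond orders sum to 1 (valence 4) → 3 H
  atom 16: aromatic c, 3 neighbours → 0 H
  atom 17: C, bond orders sum to 1 (valence 4) → 3 H
  atom 18: aromatic c, 3 neighbours → 0 H
  atom 19: aromatic c, 2 neighbours → 1 H
  atom 20: O, bond orders sum to 2 (valence 2) → 0 H
  atom 21: C, bond orders sum to 1 (valence 4) → 3 H
Totals → C:14, H:19, N:1, O:6.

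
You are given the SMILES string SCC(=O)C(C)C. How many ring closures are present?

In SMILES, each pair of matching ring-closure digits denotes one ring-closing bond; the number of such bonds equals the number of independent rings.
Ring-closure bonds here: 0.

0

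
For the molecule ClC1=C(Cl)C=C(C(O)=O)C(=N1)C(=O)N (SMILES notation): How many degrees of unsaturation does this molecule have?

6

Degree of unsaturation = (number of rings) + (number of π bonds).
Ring closures in the SMILES: 1.
π bonds: 5 double bonds (each 1 DoU) → 5 DoU from unsaturation.
Total DoU = 1 + 5 = 6.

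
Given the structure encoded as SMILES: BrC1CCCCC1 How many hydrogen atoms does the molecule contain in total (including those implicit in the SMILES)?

Walk through each heavy atom and fill implicit hydrogens from standard valence (C 4, N 3, O 2, S 2, halogen 1):
  atom 1: Br (halogen, monovalent) → 0 H
  atom 2: C, bond orders sum to 3 (valence 4) → 1 H
  atom 3: C, bond orders sum to 2 (valence 4) → 2 H
  atom 4: C, bond orders sum to 2 (valence 4) → 2 H
  atom 5: C, bond orders sum to 2 (valence 4) → 2 H
  atom 6: C, bond orders sum to 2 (valence 4) → 2 H
  atom 7: C, bond orders sum to 2 (valence 4) → 2 H
Total hydrogens: 11.

11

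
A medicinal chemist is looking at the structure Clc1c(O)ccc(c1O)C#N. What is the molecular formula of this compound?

C7H4ClNO2

Walk through each heavy atom and fill implicit hydrogens from standard valence (C 4, N 3, O 2, S 2, halogen 1); for lowercase aromatic atoms, an aromatic c carries 1 H when it has two neighbours and 0 H with three, and aromatic n carries 0 H:
  atom 1: Cl (halogen, monovalent) → 0 H
  atom 2: aromatic c, 3 neighbours → 0 H
  atom 3: aromatic c, 3 neighbours → 0 H
  atom 4: O, bond orders sum to 1 (valence 2) → 1 H
  atom 5: aromatic c, 2 neighbours → 1 H
  atom 6: aromatic c, 2 neighbours → 1 H
  atom 7: aromatic c, 3 neighbours → 0 H
  atom 8: aromatic c, 3 neighbours → 0 H
  atom 9: O, bond orders sum to 1 (valence 2) → 1 H
  atom 10: C, bond orders sum to 4 (valence 4) → 0 H
  atom 11: N, bond orders sum to 3 (valence 3) → 0 H
Totals → C:7, H:4, Cl:1, N:1, O:2.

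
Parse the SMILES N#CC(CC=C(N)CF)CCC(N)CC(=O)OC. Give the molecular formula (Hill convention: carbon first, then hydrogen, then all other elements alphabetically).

Walk through each heavy atom and fill implicit hydrogens from standard valence (C 4, N 3, O 2, S 2, halogen 1):
  atom 1: N, bond orders sum to 3 (valence 3) → 0 H
  atom 2: C, bond orders sum to 4 (valence 4) → 0 H
  atom 3: C, bond orders sum to 3 (valence 4) → 1 H
  atom 4: C, bond orders sum to 2 (valence 4) → 2 H
  atom 5: C, bond orders sum to 3 (valence 4) → 1 H
  atom 6: C, bond orders sum to 4 (valence 4) → 0 H
  atom 7: N, bond orders sum to 1 (valence 3) → 2 H
  atom 8: C, bond orders sum to 2 (valence 4) → 2 H
  atom 9: F (halogen, monovalent) → 0 H
  atom 10: C, bond orders sum to 2 (valence 4) → 2 H
  atom 11: C, bond orders sum to 2 (valence 4) → 2 H
  atom 12: C, bond orders sum to 3 (valence 4) → 1 H
  atom 13: N, bond orders sum to 1 (valence 3) → 2 H
  atom 14: C, bond orders sum to 2 (valence 4) → 2 H
  atom 15: C, bond orders sum to 4 (valence 4) → 0 H
  atom 16: O, bond orders sum to 2 (valence 2) → 0 H
  atom 17: O, bond orders sum to 2 (valence 2) → 0 H
  atom 18: C, bond orders sum to 1 (valence 4) → 3 H
Totals → C:12, H:20, F:1, N:3, O:2.
In Hill order: C12H20FN3O2.

C12H20FN3O2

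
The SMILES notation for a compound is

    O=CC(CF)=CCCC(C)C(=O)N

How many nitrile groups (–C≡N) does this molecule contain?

Scan the SMILES for the nitrile motif — none present.
Groups that are present: 1 aldehyde, 1 alkene, 1 amide.

0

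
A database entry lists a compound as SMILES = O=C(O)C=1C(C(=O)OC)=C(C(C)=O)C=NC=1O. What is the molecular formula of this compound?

Walk through each heavy atom and fill implicit hydrogens from standard valence (C 4, N 3, O 2, S 2, halogen 1):
  atom 1: O, bond orders sum to 2 (valence 2) → 0 H
  atom 2: C, bond orders sum to 4 (valence 4) → 0 H
  atom 3: O, bond orders sum to 1 (valence 2) → 1 H
  atom 4: C, bond orders sum to 4 (valence 4) → 0 H
  atom 5: C, bond orders sum to 4 (valence 4) → 0 H
  atom 6: C, bond orders sum to 4 (valence 4) → 0 H
  atom 7: O, bond orders sum to 2 (valence 2) → 0 H
  atom 8: O, bond orders sum to 2 (valence 2) → 0 H
  atom 9: C, bond orders sum to 1 (valence 4) → 3 H
  atom 10: C, bond orders sum to 4 (valence 4) → 0 H
  atom 11: C, bond orders sum to 4 (valence 4) → 0 H
  atom 12: C, bond orders sum to 1 (valence 4) → 3 H
  atom 13: O, bond orders sum to 2 (valence 2) → 0 H
  atom 14: C, bond orders sum to 3 (valence 4) → 1 H
  atom 15: N, bond orders sum to 3 (valence 3) → 0 H
  atom 16: C, bond orders sum to 4 (valence 4) → 0 H
  atom 17: O, bond orders sum to 1 (valence 2) → 1 H
Totals → C:10, H:9, N:1, O:6.

C10H9NO6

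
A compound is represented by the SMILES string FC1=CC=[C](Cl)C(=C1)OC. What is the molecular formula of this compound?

C7H6ClFO

Walk through each heavy atom and fill implicit hydrogens from standard valence (C 4, N 3, O 2, S 2, halogen 1):
  atom 1: F (halogen, monovalent) → 0 H
  atom 2: C, bond orders sum to 4 (valence 4) → 0 H
  atom 3: C, bond orders sum to 3 (valence 4) → 1 H
  atom 4: C, bond orders sum to 3 (valence 4) → 1 H
  atom 5: C with explicit H count 0
  atom 6: Cl (halogen, monovalent) → 0 H
  atom 7: C, bond orders sum to 4 (valence 4) → 0 H
  atom 8: C, bond orders sum to 3 (valence 4) → 1 H
  atom 9: O, bond orders sum to 2 (valence 2) → 0 H
  atom 10: C, bond orders sum to 1 (valence 4) → 3 H
Totals → C:7, H:6, Cl:1, F:1, O:1.
In Hill order: C7H6ClFO.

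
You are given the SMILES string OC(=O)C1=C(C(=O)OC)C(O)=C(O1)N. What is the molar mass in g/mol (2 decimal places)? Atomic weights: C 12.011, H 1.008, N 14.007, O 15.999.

201.13 g/mol

First, the molecular formula is C7H7NO6 (counting implicit H from valence).
  C: 7 × 12.011 = 84.077
  H: 7 × 1.008 = 7.056
  N: 1 × 14.007 = 14.007
  O: 6 × 15.999 = 95.994
Sum: 7×12.011 + 7×1.008 + 1×14.007 + 6×15.999 = 201.134 → 201.13 g/mol.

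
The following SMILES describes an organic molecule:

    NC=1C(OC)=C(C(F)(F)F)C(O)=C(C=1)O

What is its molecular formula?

C8H8F3NO3

Walk through each heavy atom and fill implicit hydrogens from standard valence (C 4, N 3, O 2, S 2, halogen 1):
  atom 1: N, bond orders sum to 1 (valence 3) → 2 H
  atom 2: C, bond orders sum to 4 (valence 4) → 0 H
  atom 3: C, bond orders sum to 4 (valence 4) → 0 H
  atom 4: O, bond orders sum to 2 (valence 2) → 0 H
  atom 5: C, bond orders sum to 1 (valence 4) → 3 H
  atom 6: C, bond orders sum to 4 (valence 4) → 0 H
  atom 7: C, bond orders sum to 4 (valence 4) → 0 H
  atom 8: F (halogen, monovalent) → 0 H
  atom 9: F (halogen, monovalent) → 0 H
  atom 10: F (halogen, monovalent) → 0 H
  atom 11: C, bond orders sum to 4 (valence 4) → 0 H
  atom 12: O, bond orders sum to 1 (valence 2) → 1 H
  atom 13: C, bond orders sum to 4 (valence 4) → 0 H
  atom 14: C, bond orders sum to 3 (valence 4) → 1 H
  atom 15: O, bond orders sum to 1 (valence 2) → 1 H
Totals → C:8, H:8, F:3, N:1, O:3.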